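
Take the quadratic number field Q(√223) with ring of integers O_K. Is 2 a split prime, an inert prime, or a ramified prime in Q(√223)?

ramified — (2) = 𝔭²

223 mod 4 = 3, hence disc K = 4·223 = 892 and O_K = ℤ[√223].
2 divides disc(K) = 892, so 2 ramifies.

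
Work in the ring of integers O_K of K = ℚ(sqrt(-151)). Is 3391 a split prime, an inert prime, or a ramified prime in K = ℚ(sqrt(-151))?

3391 splits in O_K

Since -151 ≡ 1 mod 4, the ring of integers is ℤ[(1+√-151)/2] with discriminant -151.
disc(K) = -151 is not divisible by 3391; 3391 is unramified.
(-151/3391) = 3240^1695 mod 3391 = 1, giving Legendre symbol 1.
Legendre symbol 1 ⇒ 3391 is split.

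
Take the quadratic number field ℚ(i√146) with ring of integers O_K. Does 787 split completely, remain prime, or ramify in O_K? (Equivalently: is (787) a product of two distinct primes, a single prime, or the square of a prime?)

splits completely

-146 mod 4 = 2, hence disc K = 4·(-146) = -584 and O_K = ℤ[√-146].
787 ∤ -584, so 787 is unramified.
(-146/787) = 641^393 mod 787 = 1, giving Legendre symbol 1.
(-146/787) = 1, so 787 splits.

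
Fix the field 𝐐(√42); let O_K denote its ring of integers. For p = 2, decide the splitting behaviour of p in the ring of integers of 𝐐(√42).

ramified — (2) = 𝔭²

d = 42 ≡ 2 (mod 4), so O_K = ℤ[√42] and disc(K) = 4d = 168.
Ramification test: 2 | 168. The prime 2 ramifies in K.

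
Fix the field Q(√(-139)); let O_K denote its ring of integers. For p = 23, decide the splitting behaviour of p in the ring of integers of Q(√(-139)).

inert

d = -139 ≡ 1 (mod 4), so O_K = ℤ[(1+√-139)/2] and disc(K) = d = -139.
disc(K) = -139 is not divisible by 23; 23 is unramified.
(-139/23) = 22^11 mod 23 = 22, giving Legendre symbol -1.
d is a non-residue mod p, hence 23 remains inert in O_K.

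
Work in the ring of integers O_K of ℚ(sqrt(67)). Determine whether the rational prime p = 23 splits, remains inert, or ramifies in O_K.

Since 67 ≢ 1 mod 4, the ring of integers is ℤ[√67] with discriminant 4·67 = 268.
disc(K) = 268 is not divisible by 23; 23 is unramified.
Euler's criterion: 67^11 mod 23 = 22. Thus (67|23) = -1.
d is a non-residue mod p, hence 23 remains inert in O_K.

inert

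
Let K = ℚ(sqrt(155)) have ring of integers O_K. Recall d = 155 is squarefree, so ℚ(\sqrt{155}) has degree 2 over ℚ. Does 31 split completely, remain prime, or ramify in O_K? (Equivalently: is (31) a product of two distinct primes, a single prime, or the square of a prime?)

ramified — (31) = 𝔭²

155 mod 4 = 3, hence disc K = 4·155 = 620 and O_K = ℤ[√155].
disc(K) = 620 = 31·20, so p = 31 is ramified.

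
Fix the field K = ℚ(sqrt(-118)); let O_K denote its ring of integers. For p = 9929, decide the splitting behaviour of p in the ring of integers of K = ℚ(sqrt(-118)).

Since -118 ≢ 1 mod 4, the ring of integers is ℤ[√-118] with discriminant 4·(-118) = -472.
Since gcd(9929, -472) = 1 the prime 9929 does not ramify.
Euler's criterion: (-118)^4964 mod 9929 = 1. Thus (-118|9929) = 1.
(-118/9929) = 1, so 9929 splits.

9929 splits in O_K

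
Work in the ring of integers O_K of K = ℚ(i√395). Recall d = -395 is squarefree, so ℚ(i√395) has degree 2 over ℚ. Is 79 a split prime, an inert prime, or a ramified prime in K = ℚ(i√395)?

d = -395 ≡ 1 (mod 4), so O_K = ℤ[(1+√-395)/2] and disc(K) = d = -395.
79 divides disc(K) = -395, so 79 ramifies.

79 is ramified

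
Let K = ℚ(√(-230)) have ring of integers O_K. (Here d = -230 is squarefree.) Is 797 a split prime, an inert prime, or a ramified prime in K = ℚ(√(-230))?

inert — (797) stays prime in O_K

d = -230 ≡ 2 (mod 4), so O_K = ℤ[√-230] and disc(K) = 4d = -920.
797 ∤ -920, so 797 is unramified.
(-230/797) = 567^398 mod 797 = 796, giving Legendre symbol -1.
Legendre symbol -1 ⇒ 797 is inert.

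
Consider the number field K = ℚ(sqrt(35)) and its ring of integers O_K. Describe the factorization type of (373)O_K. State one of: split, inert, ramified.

35 mod 4 = 3, hence disc K = 4·35 = 140 and O_K = ℤ[√35].
Since gcd(373, 140) = 1 the prime 373 does not ramify.
(35/373) = 35^186 mod 373 = 372, giving Legendre symbol -1.
d is a non-residue mod p, hence 373 remains inert in O_K.

373 remains inert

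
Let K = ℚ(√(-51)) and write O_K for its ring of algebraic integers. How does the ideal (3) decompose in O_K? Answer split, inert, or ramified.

d = -51 ≡ 1 (mod 4), so O_K = ℤ[(1+√-51)/2] and disc(K) = d = -51.
3 divides disc(K) = -51, so 3 ramifies.

ramified — (3) = 𝔭²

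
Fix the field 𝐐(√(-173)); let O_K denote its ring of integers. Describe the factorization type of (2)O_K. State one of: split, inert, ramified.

p ramifies

-173 mod 4 = 3, hence disc K = 4·(-173) = -692 and O_K = ℤ[√-173].
Ramification test: 2 | -692. The prime 2 ramifies in K.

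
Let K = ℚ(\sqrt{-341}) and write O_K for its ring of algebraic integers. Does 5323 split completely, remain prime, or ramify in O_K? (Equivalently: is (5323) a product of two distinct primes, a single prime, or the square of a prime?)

5323 remains inert

-341 mod 4 = 3, hence disc K = 4·(-341) = -1364 and O_K = ℤ[√-341].
Since gcd(5323, -1364) = 1 the prime 5323 does not ramify.
Euler's criterion: (-341)^2661 mod 5323 = 5322. Thus (-341|5323) = -1.
(-341/5323) = -1, so 5323 is inert.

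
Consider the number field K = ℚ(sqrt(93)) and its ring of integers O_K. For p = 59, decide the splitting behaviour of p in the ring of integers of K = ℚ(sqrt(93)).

inert

Since 93 ≡ 1 mod 4, the ring of integers is ℤ[(1+√93)/2] with discriminant 93.
disc(K) = 93 is not divisible by 59; 59 is unramified.
Compute (93/59) via Euler: 34^((59-1)/2) mod 59 = 58, so (93/59) = -1.
Legendre symbol -1 ⇒ 59 is inert.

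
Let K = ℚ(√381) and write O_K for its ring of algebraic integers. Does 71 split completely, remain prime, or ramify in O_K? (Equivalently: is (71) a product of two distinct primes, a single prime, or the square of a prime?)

inert

d = 381 ≡ 1 (mod 4), so O_K = ℤ[(1+√381)/2] and disc(K) = d = 381.
disc(K) = 381 is not divisible by 71; 71 is unramified.
Compute (381/71) via Euler: 26^((71-1)/2) mod 71 = 70, so (381/71) = -1.
d is a non-residue mod p, hence 71 remains inert in O_K.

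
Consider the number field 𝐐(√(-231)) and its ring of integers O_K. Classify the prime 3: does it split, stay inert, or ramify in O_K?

ramified

d = -231 ≡ 1 (mod 4), so O_K = ℤ[(1+√-231)/2] and disc(K) = d = -231.
3 divides disc(K) = -231, so 3 ramifies.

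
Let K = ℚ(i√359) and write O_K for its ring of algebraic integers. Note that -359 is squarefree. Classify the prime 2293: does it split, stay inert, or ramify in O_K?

inert — (2293) stays prime in O_K

d = -359 ≡ 1 (mod 4), so O_K = ℤ[(1+√-359)/2] and disc(K) = d = -359.
2293 ∤ -359, so 2293 is unramified.
Legendre symbol by Euler's criterion: (-359/2293) ≡ (-359)^1146 ≡ 2292 (mod 2293), i.e. (-359/2293) = -1.
Legendre symbol -1 ⇒ 2293 is inert.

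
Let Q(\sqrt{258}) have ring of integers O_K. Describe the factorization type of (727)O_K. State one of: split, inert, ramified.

727 remains inert

Since 258 ≢ 1 mod 4, the ring of integers is ℤ[√258] with discriminant 4·258 = 1032.
Since gcd(727, 1032) = 1 the prime 727 does not ramify.
Legendre symbol by Euler's criterion: (258/727) ≡ 258^363 ≡ 726 (mod 727), i.e. (258/727) = -1.
d is a non-residue mod p, hence 727 remains inert in O_K.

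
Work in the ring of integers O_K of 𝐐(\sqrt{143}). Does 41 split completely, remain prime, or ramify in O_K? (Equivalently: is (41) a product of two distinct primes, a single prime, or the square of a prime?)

d = 143 ≡ 3 (mod 4), so O_K = ℤ[√143] and disc(K) = 4d = 572.
41 ∤ 572, so 41 is unramified.
Legendre symbol by Euler's criterion: (143/41) ≡ 143^20 ≡ 1 (mod 41), i.e. (143/41) = 1.
d is a quadratic residue mod p, hence 41 splits in O_K.

41 splits in O_K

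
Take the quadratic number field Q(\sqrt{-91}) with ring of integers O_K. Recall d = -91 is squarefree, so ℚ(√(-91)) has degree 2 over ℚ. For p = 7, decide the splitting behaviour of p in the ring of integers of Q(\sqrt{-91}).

ramified

Since -91 ≡ 1 mod 4, the ring of integers is ℤ[(1+√-91)/2] with discriminant -91.
7 divides disc(K) = -91, so 7 ramifies.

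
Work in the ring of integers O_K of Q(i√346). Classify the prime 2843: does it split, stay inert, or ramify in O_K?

inert — (2843) stays prime in O_K

Since -346 ≢ 1 mod 4, the ring of integers is ℤ[√-346] with discriminant 4·(-346) = -1384.
2843 ∤ -1384, so 2843 is unramified.
Euler's criterion: (-346)^1421 mod 2843 = 2842. Thus (-346|2843) = -1.
d is a non-residue mod p, hence 2843 remains inert in O_K.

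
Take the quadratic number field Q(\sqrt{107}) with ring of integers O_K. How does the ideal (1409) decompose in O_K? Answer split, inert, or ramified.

inert

d = 107 ≡ 3 (mod 4), so O_K = ℤ[√107] and disc(K) = 4d = 428.
Since gcd(1409, 428) = 1 the prime 1409 does not ramify.
Euler's criterion: 107^704 mod 1409 = 1408. Thus (107|1409) = -1.
(107/1409) = -1, so 1409 is inert.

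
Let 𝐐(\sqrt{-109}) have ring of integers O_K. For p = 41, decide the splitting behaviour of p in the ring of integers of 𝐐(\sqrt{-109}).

remains prime (inert)

Since -109 ≢ 1 mod 4, the ring of integers is ℤ[√-109] with discriminant 4·(-109) = -436.
41 ∤ -436, so 41 is unramified.
Compute (-109/41) via Euler: 14^((41-1)/2) mod 41 = 40, so (-109/41) = -1.
(-109/41) = -1, so 41 is inert.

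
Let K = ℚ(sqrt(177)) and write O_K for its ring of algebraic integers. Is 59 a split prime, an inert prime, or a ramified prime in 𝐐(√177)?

ramifies in O_K

d = 177 ≡ 1 (mod 4), so O_K = ℤ[(1+√177)/2] and disc(K) = d = 177.
Ramification test: 59 | 177. The prime 59 ramifies in K.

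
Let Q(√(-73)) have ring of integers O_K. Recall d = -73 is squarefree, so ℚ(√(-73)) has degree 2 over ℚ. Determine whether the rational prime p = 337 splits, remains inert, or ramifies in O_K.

Since -73 ≢ 1 mod 4, the ring of integers is ℤ[√-73] with discriminant 4·(-73) = -292.
337 ∤ -292, so 337 is unramified.
Compute (-73/337) via Euler: 264^((337-1)/2) mod 337 = 336, so (-73/337) = -1.
(-73/337) = -1, so 337 is inert.

inert — (337) stays prime in O_K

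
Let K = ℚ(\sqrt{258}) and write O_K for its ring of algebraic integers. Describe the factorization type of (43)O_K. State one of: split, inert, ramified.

ramified — (43) = 𝔭²

258 mod 4 = 2, hence disc K = 4·258 = 1032 and O_K = ℤ[√258].
43 divides disc(K) = 1032, so 43 ramifies.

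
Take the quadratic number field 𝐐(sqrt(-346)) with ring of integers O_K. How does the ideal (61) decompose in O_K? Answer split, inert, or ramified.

-346 mod 4 = 2, hence disc K = 4·(-346) = -1384 and O_K = ℤ[√-346].
Since gcd(61, -1384) = 1 the prime 61 does not ramify.
Euler's criterion: (-346)^30 mod 61 = 1. Thus (-346|61) = 1.
(-346/61) = 1, so 61 splits.

split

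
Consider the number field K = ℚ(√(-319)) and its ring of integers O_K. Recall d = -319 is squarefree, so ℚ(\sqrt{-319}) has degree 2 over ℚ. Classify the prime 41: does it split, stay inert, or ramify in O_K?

-319 mod 4 = 1, hence disc K = -319 and O_K = ℤ[(1+√-319)/2].
disc(K) = -319 is not divisible by 41; 41 is unramified.
Euler's criterion: (-319)^20 mod 41 = 1. Thus (-319|41) = 1.
(-319/41) = 1, so 41 splits.

41 splits in O_K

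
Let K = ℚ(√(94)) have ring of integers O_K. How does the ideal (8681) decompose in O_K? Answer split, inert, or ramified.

Since 94 ≢ 1 mod 4, the ring of integers is ℤ[√94] with discriminant 4·94 = 376.
8681 ∤ 376, so 8681 is unramified.
Euler's criterion: 94^4340 mod 8681 = 8680. Thus (94|8681) = -1.
Legendre symbol -1 ⇒ 8681 is inert.

8681 remains inert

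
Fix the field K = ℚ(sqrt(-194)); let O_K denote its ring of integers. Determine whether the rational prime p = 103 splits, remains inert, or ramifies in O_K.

Since -194 ≢ 1 mod 4, the ring of integers is ℤ[√-194] with discriminant 4·(-194) = -776.
103 ∤ -776, so 103 is unramified.
(-194/103) = 12^51 mod 103 = 102, giving Legendre symbol -1.
d is a non-residue mod p, hence 103 remains inert in O_K.

remains prime (inert)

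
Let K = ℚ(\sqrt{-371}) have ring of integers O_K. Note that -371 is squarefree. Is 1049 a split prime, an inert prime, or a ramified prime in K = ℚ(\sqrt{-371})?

d = -371 ≡ 1 (mod 4), so O_K = ℤ[(1+√-371)/2] and disc(K) = d = -371.
1049 ∤ -371, so 1049 is unramified.
Legendre symbol by Euler's criterion: (-371/1049) ≡ (-371)^524 ≡ 1048 (mod 1049), i.e. (-371/1049) = -1.
(-371/1049) = -1, so 1049 is inert.

inert — (1049) stays prime in O_K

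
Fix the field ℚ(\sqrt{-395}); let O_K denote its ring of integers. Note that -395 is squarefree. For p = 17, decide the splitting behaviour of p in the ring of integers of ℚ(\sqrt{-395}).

d = -395 ≡ 1 (mod 4), so O_K = ℤ[(1+√-395)/2] and disc(K) = d = -395.
disc(K) = -395 is not divisible by 17; 17 is unramified.
Euler's criterion: (-395)^8 mod 17 = 1. Thus (-395|17) = 1.
(-395/17) = 1, so 17 splits.

p splits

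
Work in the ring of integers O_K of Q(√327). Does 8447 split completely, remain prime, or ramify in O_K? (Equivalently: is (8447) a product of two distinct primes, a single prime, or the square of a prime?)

inert — (8447) stays prime in O_K

Since 327 ≢ 1 mod 4, the ring of integers is ℤ[√327] with discriminant 4·327 = 1308.
8447 ∤ 1308, so 8447 is unramified.
Legendre symbol by Euler's criterion: (327/8447) ≡ 327^4223 ≡ 8446 (mod 8447), i.e. (327/8447) = -1.
d is a non-residue mod p, hence 8447 remains inert in O_K.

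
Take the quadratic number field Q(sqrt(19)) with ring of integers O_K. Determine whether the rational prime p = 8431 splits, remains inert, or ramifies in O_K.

splits completely

d = 19 ≡ 3 (mod 4), so O_K = ℤ[√19] and disc(K) = 4d = 76.
8431 ∤ 76, so 8431 is unramified.
(19/8431) = 19^4215 mod 8431 = 1, giving Legendre symbol 1.
d is a quadratic residue mod p, hence 8431 splits in O_K.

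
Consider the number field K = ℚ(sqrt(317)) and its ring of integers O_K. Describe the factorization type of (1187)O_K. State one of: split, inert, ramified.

317 mod 4 = 1, hence disc K = 317 and O_K = ℤ[(1+√317)/2].
disc(K) = 317 is not divisible by 1187; 1187 is unramified.
Compute (317/1187) via Euler: 317^((1187-1)/2) mod 1187 = 1, so (317/1187) = 1.
Legendre symbol 1 ⇒ 1187 is split.

splits completely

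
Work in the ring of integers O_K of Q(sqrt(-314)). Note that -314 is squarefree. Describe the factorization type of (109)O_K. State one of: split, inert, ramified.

-314 mod 4 = 2, hence disc K = 4·(-314) = -1256 and O_K = ℤ[√-314].
Since gcd(109, -1256) = 1 the prime 109 does not ramify.
(-314/109) = 13^54 mod 109 = 108, giving Legendre symbol -1.
Legendre symbol -1 ⇒ 109 is inert.

remains prime (inert)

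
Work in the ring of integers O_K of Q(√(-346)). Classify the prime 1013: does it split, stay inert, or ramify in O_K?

-346 mod 4 = 2, hence disc K = 4·(-346) = -1384 and O_K = ℤ[√-346].
1013 ∤ -1384, so 1013 is unramified.
Compute (-346/1013) via Euler: 667^((1013-1)/2) mod 1013 = 1012, so (-346/1013) = -1.
Legendre symbol -1 ⇒ 1013 is inert.

inert — (1013) stays prime in O_K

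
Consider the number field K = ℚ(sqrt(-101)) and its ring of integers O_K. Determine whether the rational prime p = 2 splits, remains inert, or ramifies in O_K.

ramified — (2) = 𝔭²

Since -101 ≢ 1 mod 4, the ring of integers is ℤ[√-101] with discriminant 4·(-101) = -404.
disc(K) = -404 = 2·(-202), so p = 2 is ramified.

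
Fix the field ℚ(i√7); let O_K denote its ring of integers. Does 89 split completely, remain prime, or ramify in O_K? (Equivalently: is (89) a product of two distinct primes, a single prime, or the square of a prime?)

remains prime (inert)

Since -7 ≡ 1 mod 4, the ring of integers is ℤ[(1+√-7)/2] with discriminant -7.
disc(K) = -7 is not divisible by 89; 89 is unramified.
(-7/89) = 82^44 mod 89 = 88, giving Legendre symbol -1.
d is a non-residue mod p, hence 89 remains inert in O_K.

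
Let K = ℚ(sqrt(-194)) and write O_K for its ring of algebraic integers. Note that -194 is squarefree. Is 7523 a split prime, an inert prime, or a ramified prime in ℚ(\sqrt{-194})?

Since -194 ≢ 1 mod 4, the ring of integers is ℤ[√-194] with discriminant 4·(-194) = -776.
7523 ∤ -776, so 7523 is unramified.
Legendre symbol by Euler's criterion: (-194/7523) ≡ (-194)^3761 ≡ 1 (mod 7523), i.e. (-194/7523) = 1.
(-194/7523) = 1, so 7523 splits.

splits completely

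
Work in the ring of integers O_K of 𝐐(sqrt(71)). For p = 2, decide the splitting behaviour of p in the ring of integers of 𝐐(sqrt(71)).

71 mod 4 = 3, hence disc K = 4·71 = 284 and O_K = ℤ[√71].
2 divides disc(K) = 284, so 2 ramifies.

ramified — (2) = 𝔭²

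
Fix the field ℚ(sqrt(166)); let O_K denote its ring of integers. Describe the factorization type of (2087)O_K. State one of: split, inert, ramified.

inert — (2087) stays prime in O_K

Since 166 ≢ 1 mod 4, the ring of integers is ℤ[√166] with discriminant 4·166 = 664.
Since gcd(2087, 664) = 1 the prime 2087 does not ramify.
Compute (166/2087) via Euler: 166^((2087-1)/2) mod 2087 = 2086, so (166/2087) = -1.
(166/2087) = -1, so 2087 is inert.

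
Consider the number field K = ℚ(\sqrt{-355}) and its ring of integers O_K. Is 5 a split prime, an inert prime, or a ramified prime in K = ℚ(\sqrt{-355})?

5 is ramified

-355 mod 4 = 1, hence disc K = -355 and O_K = ℤ[(1+√-355)/2].
disc(K) = -355 = 5·(-71), so p = 5 is ramified.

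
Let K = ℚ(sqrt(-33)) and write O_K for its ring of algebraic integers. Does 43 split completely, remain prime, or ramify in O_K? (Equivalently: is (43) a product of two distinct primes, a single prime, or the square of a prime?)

p splits

Since -33 ≢ 1 mod 4, the ring of integers is ℤ[√-33] with discriminant 4·(-33) = -132.
Since gcd(43, -132) = 1 the prime 43 does not ramify.
Euler's criterion: (-33)^21 mod 43 = 1. Thus (-33|43) = 1.
(-33/43) = 1, so 43 splits.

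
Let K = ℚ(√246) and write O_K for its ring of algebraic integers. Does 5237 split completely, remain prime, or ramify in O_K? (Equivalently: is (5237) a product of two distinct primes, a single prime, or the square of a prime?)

d = 246 ≡ 2 (mod 4), so O_K = ℤ[√246] and disc(K) = 4d = 984.
5237 ∤ 984, so 5237 is unramified.
(246/5237) = 246^2618 mod 5237 = 5236, giving Legendre symbol -1.
Legendre symbol -1 ⇒ 5237 is inert.

inert — (5237) stays prime in O_K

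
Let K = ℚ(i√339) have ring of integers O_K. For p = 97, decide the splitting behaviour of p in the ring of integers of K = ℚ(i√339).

d = -339 ≡ 1 (mod 4), so O_K = ℤ[(1+√-339)/2] and disc(K) = d = -339.
Since gcd(97, -339) = 1 the prime 97 does not ramify.
Euler's criterion: (-339)^48 mod 97 = 1. Thus (-339|97) = 1.
d is a quadratic residue mod p, hence 97 splits in O_K.

split — (97) = 𝔭₁𝔭₂ with 𝔭₁ ≠ 𝔭₂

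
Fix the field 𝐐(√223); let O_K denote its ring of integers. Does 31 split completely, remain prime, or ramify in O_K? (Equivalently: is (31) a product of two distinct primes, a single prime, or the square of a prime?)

remains prime (inert)

223 mod 4 = 3, hence disc K = 4·223 = 892 and O_K = ℤ[√223].
disc(K) = 892 is not divisible by 31; 31 is unramified.
(223/31) = 6^15 mod 31 = 30, giving Legendre symbol -1.
d is a non-residue mod p, hence 31 remains inert in O_K.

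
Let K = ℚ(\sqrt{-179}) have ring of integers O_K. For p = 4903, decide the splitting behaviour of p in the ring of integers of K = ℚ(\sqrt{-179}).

p splits

d = -179 ≡ 1 (mod 4), so O_K = ℤ[(1+√-179)/2] and disc(K) = d = -179.
disc(K) = -179 is not divisible by 4903; 4903 is unramified.
Legendre symbol by Euler's criterion: (-179/4903) ≡ (-179)^2451 ≡ 1 (mod 4903), i.e. (-179/4903) = 1.
(-179/4903) = 1, so 4903 splits.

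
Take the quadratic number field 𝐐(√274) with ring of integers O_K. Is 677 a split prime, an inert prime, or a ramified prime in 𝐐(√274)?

274 mod 4 = 2, hence disc K = 4·274 = 1096 and O_K = ℤ[√274].
disc(K) = 1096 is not divisible by 677; 677 is unramified.
(274/677) = 274^338 mod 677 = 676, giving Legendre symbol -1.
d is a non-residue mod p, hence 677 remains inert in O_K.

677 remains inert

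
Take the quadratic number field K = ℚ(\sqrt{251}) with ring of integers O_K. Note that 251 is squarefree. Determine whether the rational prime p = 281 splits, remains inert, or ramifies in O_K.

251 mod 4 = 3, hence disc K = 4·251 = 1004 and O_K = ℤ[√251].
Since gcd(281, 1004) = 1 the prime 281 does not ramify.
(251/281) = 251^140 mod 281 = 280, giving Legendre symbol -1.
d is a non-residue mod p, hence 281 remains inert in O_K.

inert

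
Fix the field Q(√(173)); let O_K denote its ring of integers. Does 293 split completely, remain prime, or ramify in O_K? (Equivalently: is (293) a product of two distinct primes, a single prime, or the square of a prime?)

d = 173 ≡ 1 (mod 4), so O_K = ℤ[(1+√173)/2] and disc(K) = d = 173.
293 ∤ 173, so 293 is unramified.
(173/293) = 173^146 mod 293 = 292, giving Legendre symbol -1.
(173/293) = -1, so 293 is inert.

inert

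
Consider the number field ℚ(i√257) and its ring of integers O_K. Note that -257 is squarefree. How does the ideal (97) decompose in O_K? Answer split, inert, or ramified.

remains prime (inert)

-257 mod 4 = 3, hence disc K = 4·(-257) = -1028 and O_K = ℤ[√-257].
97 ∤ -1028, so 97 is unramified.
Legendre symbol by Euler's criterion: (-257/97) ≡ (-257)^48 ≡ 96 (mod 97), i.e. (-257/97) = -1.
Legendre symbol -1 ⇒ 97 is inert.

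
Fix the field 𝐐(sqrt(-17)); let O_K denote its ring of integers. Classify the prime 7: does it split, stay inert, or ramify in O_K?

split — (7) = 𝔭₁𝔭₂ with 𝔭₁ ≠ 𝔭₂

d = -17 ≡ 3 (mod 4), so O_K = ℤ[√-17] and disc(K) = 4d = -68.
7 ∤ -68, so 7 is unramified.
Compute (-17/7) via Euler: 4^((7-1)/2) mod 7 = 1, so (-17/7) = 1.
(-17/7) = 1, so 7 splits.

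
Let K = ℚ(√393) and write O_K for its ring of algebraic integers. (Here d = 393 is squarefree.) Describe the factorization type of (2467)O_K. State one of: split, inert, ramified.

split

393 mod 4 = 1, hence disc K = 393 and O_K = ℤ[(1+√393)/2].
Since gcd(2467, 393) = 1 the prime 2467 does not ramify.
Compute (393/2467) via Euler: 393^((2467-1)/2) mod 2467 = 1, so (393/2467) = 1.
(393/2467) = 1, so 2467 splits.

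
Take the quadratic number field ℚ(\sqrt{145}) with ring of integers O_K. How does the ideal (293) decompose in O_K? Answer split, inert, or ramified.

p splits

145 mod 4 = 1, hence disc K = 145 and O_K = ℤ[(1+√145)/2].
disc(K) = 145 is not divisible by 293; 293 is unramified.
Legendre symbol by Euler's criterion: (145/293) ≡ 145^146 ≡ 1 (mod 293), i.e. (145/293) = 1.
d is a quadratic residue mod p, hence 293 splits in O_K.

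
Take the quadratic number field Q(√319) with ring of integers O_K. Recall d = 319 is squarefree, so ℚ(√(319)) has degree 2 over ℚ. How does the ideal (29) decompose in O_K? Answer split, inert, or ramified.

Since 319 ≢ 1 mod 4, the ring of integers is ℤ[√319] with discriminant 4·319 = 1276.
29 divides disc(K) = 1276, so 29 ramifies.

p ramifies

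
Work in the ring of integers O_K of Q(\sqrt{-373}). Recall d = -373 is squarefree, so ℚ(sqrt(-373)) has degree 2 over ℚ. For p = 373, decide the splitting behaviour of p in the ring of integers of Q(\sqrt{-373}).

Since -373 ≢ 1 mod 4, the ring of integers is ℤ[√-373] with discriminant 4·(-373) = -1492.
373 divides disc(K) = -1492, so 373 ramifies.

373 is ramified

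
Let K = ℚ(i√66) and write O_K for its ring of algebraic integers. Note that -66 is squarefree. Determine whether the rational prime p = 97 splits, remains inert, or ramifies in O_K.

p splits

-66 mod 4 = 2, hence disc K = 4·(-66) = -264 and O_K = ℤ[√-66].
disc(K) = -264 is not divisible by 97; 97 is unramified.
(-66/97) = 31^48 mod 97 = 1, giving Legendre symbol 1.
(-66/97) = 1, so 97 splits.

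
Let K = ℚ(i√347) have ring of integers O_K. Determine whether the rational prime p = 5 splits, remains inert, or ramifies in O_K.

p is inert

Since -347 ≡ 1 mod 4, the ring of integers is ℤ[(1+√-347)/2] with discriminant -347.
5 ∤ -347, so 5 is unramified.
Compute (-347/5) via Euler: 3^((5-1)/2) mod 5 = 4, so (-347/5) = -1.
(-347/5) = -1, so 5 is inert.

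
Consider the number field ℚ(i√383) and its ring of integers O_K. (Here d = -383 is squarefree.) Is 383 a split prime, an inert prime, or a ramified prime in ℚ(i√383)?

383 is ramified

d = -383 ≡ 1 (mod 4), so O_K = ℤ[(1+√-383)/2] and disc(K) = d = -383.
Ramification test: 383 | -383. The prime 383 ramifies in K.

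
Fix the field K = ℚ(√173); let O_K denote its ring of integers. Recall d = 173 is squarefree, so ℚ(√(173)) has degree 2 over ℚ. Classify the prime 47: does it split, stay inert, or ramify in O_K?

Since 173 ≡ 1 mod 4, the ring of integers is ℤ[(1+√173)/2] with discriminant 173.
47 ∤ 173, so 47 is unramified.
Legendre symbol by Euler's criterion: (173/47) ≡ 173^23 ≡ 1 (mod 47), i.e. (173/47) = 1.
(173/47) = 1, so 47 splits.

splits completely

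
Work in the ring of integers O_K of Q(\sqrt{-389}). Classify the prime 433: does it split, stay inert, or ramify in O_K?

Since -389 ≢ 1 mod 4, the ring of integers is ℤ[√-389] with discriminant 4·(-389) = -1556.
433 ∤ -1556, so 433 is unramified.
Compute (-389/433) via Euler: 44^((433-1)/2) mod 433 = 1, so (-389/433) = 1.
Legendre symbol 1 ⇒ 433 is split.

p splits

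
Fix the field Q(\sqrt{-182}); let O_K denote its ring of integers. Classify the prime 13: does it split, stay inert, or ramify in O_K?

Since -182 ≢ 1 mod 4, the ring of integers is ℤ[√-182] with discriminant 4·(-182) = -728.
13 divides disc(K) = -728, so 13 ramifies.

ramified — (13) = 𝔭²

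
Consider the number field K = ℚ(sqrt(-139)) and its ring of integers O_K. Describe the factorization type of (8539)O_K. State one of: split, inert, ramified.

Since -139 ≡ 1 mod 4, the ring of integers is ℤ[(1+√-139)/2] with discriminant -139.
disc(K) = -139 is not divisible by 8539; 8539 is unramified.
(-139/8539) = 8400^4269 mod 8539 = 8538, giving Legendre symbol -1.
d is a non-residue mod p, hence 8539 remains inert in O_K.

inert — (8539) stays prime in O_K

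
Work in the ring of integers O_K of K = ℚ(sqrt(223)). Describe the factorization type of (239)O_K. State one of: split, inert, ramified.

d = 223 ≡ 3 (mod 4), so O_K = ℤ[√223] and disc(K) = 4d = 892.
239 ∤ 892, so 239 is unramified.
Legendre symbol by Euler's criterion: (223/239) ≡ 223^119 ≡ 238 (mod 239), i.e. (223/239) = -1.
(223/239) = -1, so 239 is inert.

remains prime (inert)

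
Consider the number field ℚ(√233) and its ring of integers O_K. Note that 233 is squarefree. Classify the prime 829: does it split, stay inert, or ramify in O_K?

Since 233 ≡ 1 mod 4, the ring of integers is ℤ[(1+√233)/2] with discriminant 233.
disc(K) = 233 is not divisible by 829; 829 is unramified.
Compute (233/829) via Euler: 233^((829-1)/2) mod 829 = 828, so (233/829) = -1.
Legendre symbol -1 ⇒ 829 is inert.

inert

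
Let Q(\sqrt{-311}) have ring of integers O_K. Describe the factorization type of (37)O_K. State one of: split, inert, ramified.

37 remains inert

-311 mod 4 = 1, hence disc K = -311 and O_K = ℤ[(1+√-311)/2].
disc(K) = -311 is not divisible by 37; 37 is unramified.
(-311/37) = 22^18 mod 37 = 36, giving Legendre symbol -1.
Legendre symbol -1 ⇒ 37 is inert.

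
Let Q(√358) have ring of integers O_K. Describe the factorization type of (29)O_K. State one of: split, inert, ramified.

358 mod 4 = 2, hence disc K = 4·358 = 1432 and O_K = ℤ[√358].
disc(K) = 1432 is not divisible by 29; 29 is unramified.
Compute (358/29) via Euler: 10^((29-1)/2) mod 29 = 28, so (358/29) = -1.
(358/29) = -1, so 29 is inert.

p is inert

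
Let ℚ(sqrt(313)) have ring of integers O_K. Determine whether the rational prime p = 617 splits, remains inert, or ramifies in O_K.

splits completely

d = 313 ≡ 1 (mod 4), so O_K = ℤ[(1+√313)/2] and disc(K) = d = 313.
617 ∤ 313, so 617 is unramified.
Compute (313/617) via Euler: 313^((617-1)/2) mod 617 = 1, so (313/617) = 1.
d is a quadratic residue mod p, hence 617 splits in O_K.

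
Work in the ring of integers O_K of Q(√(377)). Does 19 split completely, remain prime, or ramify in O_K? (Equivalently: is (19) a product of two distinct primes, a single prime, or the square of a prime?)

split — (19) = 𝔭₁𝔭₂ with 𝔭₁ ≠ 𝔭₂

d = 377 ≡ 1 (mod 4), so O_K = ℤ[(1+√377)/2] and disc(K) = d = 377.
19 ∤ 377, so 19 is unramified.
Compute (377/19) via Euler: 16^((19-1)/2) mod 19 = 1, so (377/19) = 1.
d is a quadratic residue mod p, hence 19 splits in O_K.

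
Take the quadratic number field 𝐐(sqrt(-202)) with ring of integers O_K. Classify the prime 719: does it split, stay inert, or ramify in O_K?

-202 mod 4 = 2, hence disc K = 4·(-202) = -808 and O_K = ℤ[√-202].
Since gcd(719, -808) = 1 the prime 719 does not ramify.
Compute (-202/719) via Euler: 517^((719-1)/2) mod 719 = 1, so (-202/719) = 1.
d is a quadratic residue mod p, hence 719 splits in O_K.

split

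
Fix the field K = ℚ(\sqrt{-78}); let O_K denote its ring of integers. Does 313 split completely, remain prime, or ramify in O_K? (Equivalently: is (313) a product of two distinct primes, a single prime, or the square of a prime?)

313 splits in O_K

d = -78 ≡ 2 (mod 4), so O_K = ℤ[√-78] and disc(K) = 4d = -312.
Since gcd(313, -312) = 1 the prime 313 does not ramify.
(-78/313) = 235^156 mod 313 = 1, giving Legendre symbol 1.
d is a quadratic residue mod p, hence 313 splits in O_K.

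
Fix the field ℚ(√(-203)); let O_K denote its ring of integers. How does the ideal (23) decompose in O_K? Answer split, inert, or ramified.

-203 mod 4 = 1, hence disc K = -203 and O_K = ℤ[(1+√-203)/2].
disc(K) = -203 is not divisible by 23; 23 is unramified.
Legendre symbol by Euler's criterion: (-203/23) ≡ (-203)^11 ≡ 1 (mod 23), i.e. (-203/23) = 1.
(-203/23) = 1, so 23 splits.

23 splits in O_K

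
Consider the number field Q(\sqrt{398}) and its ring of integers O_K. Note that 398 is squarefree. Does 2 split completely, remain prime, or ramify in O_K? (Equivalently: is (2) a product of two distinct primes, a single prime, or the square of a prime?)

Since 398 ≢ 1 mod 4, the ring of integers is ℤ[√398] with discriminant 4·398 = 1592.
Ramification test: 2 | 1592. The prime 2 ramifies in K.

ramified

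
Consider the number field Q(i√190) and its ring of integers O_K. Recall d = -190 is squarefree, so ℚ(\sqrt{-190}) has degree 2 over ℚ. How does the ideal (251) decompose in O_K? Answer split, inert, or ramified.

-190 mod 4 = 2, hence disc K = 4·(-190) = -760 and O_K = ℤ[√-190].
Since gcd(251, -760) = 1 the prime 251 does not ramify.
Legendre symbol by Euler's criterion: (-190/251) ≡ (-190)^125 ≡ 250 (mod 251), i.e. (-190/251) = -1.
d is a non-residue mod p, hence 251 remains inert in O_K.

inert — (251) stays prime in O_K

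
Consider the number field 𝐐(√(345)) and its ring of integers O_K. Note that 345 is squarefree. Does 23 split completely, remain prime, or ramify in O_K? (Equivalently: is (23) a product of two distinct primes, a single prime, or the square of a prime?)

d = 345 ≡ 1 (mod 4), so O_K = ℤ[(1+√345)/2] and disc(K) = d = 345.
disc(K) = 345 = 23·15, so p = 23 is ramified.

ramified — (23) = 𝔭²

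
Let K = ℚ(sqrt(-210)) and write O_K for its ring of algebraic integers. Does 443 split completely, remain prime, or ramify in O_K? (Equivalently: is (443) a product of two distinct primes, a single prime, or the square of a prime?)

d = -210 ≡ 2 (mod 4), so O_K = ℤ[√-210] and disc(K) = 4d = -840.
443 ∤ -840, so 443 is unramified.
Euler's criterion: (-210)^221 mod 443 = 1. Thus (-210|443) = 1.
(-210/443) = 1, so 443 splits.

p splits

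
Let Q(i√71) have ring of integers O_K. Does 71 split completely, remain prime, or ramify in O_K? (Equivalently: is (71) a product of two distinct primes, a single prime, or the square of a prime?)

71 is ramified

d = -71 ≡ 1 (mod 4), so O_K = ℤ[(1+√-71)/2] and disc(K) = d = -71.
71 divides disc(K) = -71, so 71 ramifies.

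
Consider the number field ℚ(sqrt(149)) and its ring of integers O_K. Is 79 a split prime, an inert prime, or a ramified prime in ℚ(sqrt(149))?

p is inert

d = 149 ≡ 1 (mod 4), so O_K = ℤ[(1+√149)/2] and disc(K) = d = 149.
disc(K) = 149 is not divisible by 79; 79 is unramified.
Euler's criterion: 149^39 mod 79 = 78. Thus (149|79) = -1.
(149/79) = -1, so 79 is inert.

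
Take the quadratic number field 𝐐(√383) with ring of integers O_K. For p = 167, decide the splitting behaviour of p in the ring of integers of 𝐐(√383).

Since 383 ≢ 1 mod 4, the ring of integers is ℤ[√383] with discriminant 4·383 = 1532.
167 ∤ 1532, so 167 is unramified.
Legendre symbol by Euler's criterion: (383/167) ≡ 383^83 ≡ 1 (mod 167), i.e. (383/167) = 1.
Legendre symbol 1 ⇒ 167 is split.

splits completely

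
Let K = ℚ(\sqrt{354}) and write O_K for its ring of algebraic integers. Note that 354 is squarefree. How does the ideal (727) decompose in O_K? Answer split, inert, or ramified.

split

d = 354 ≡ 2 (mod 4), so O_K = ℤ[√354] and disc(K) = 4d = 1416.
disc(K) = 1416 is not divisible by 727; 727 is unramified.
Legendre symbol by Euler's criterion: (354/727) ≡ 354^363 ≡ 1 (mod 727), i.e. (354/727) = 1.
(354/727) = 1, so 727 splits.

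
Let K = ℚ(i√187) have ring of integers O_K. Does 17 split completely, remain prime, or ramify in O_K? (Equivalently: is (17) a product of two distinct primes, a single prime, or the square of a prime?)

Since -187 ≡ 1 mod 4, the ring of integers is ℤ[(1+√-187)/2] with discriminant -187.
disc(K) = -187 = 17·(-11), so p = 17 is ramified.

ramifies in O_K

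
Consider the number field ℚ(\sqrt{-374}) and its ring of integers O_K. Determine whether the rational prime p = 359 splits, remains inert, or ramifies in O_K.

d = -374 ≡ 2 (mod 4), so O_K = ℤ[√-374] and disc(K) = 4d = -1496.
disc(K) = -1496 is not divisible by 359; 359 is unramified.
Compute (-374/359) via Euler: 344^((359-1)/2) mod 359 = 358, so (-374/359) = -1.
(-374/359) = -1, so 359 is inert.

inert — (359) stays prime in O_K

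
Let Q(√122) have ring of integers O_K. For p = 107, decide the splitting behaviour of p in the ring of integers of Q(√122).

inert — (107) stays prime in O_K

122 mod 4 = 2, hence disc K = 4·122 = 488 and O_K = ℤ[√122].
disc(K) = 488 is not divisible by 107; 107 is unramified.
Compute (122/107) via Euler: 15^((107-1)/2) mod 107 = 106, so (122/107) = -1.
Legendre symbol -1 ⇒ 107 is inert.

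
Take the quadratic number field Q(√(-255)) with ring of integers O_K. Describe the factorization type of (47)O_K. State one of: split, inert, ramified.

d = -255 ≡ 1 (mod 4), so O_K = ℤ[(1+√-255)/2] and disc(K) = d = -255.
disc(K) = -255 is not divisible by 47; 47 is unramified.
Euler's criterion: (-255)^23 mod 47 = 1. Thus (-255|47) = 1.
(-255/47) = 1, so 47 splits.

split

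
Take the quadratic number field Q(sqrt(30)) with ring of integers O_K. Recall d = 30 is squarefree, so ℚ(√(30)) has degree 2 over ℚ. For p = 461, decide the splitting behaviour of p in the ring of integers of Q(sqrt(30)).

d = 30 ≡ 2 (mod 4), so O_K = ℤ[√30] and disc(K) = 4d = 120.
461 ∤ 120, so 461 is unramified.
Legendre symbol by Euler's criterion: (30/461) ≡ 30^230 ≡ 1 (mod 461), i.e. (30/461) = 1.
(30/461) = 1, so 461 splits.

splits completely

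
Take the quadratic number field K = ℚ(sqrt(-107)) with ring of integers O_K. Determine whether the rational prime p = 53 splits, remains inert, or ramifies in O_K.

Since -107 ≡ 1 mod 4, the ring of integers is ℤ[(1+√-107)/2] with discriminant -107.
disc(K) = -107 is not divisible by 53; 53 is unramified.
Euler's criterion: (-107)^26 mod 53 = 1. Thus (-107|53) = 1.
Legendre symbol 1 ⇒ 53 is split.

split — (53) = 𝔭₁𝔭₂ with 𝔭₁ ≠ 𝔭₂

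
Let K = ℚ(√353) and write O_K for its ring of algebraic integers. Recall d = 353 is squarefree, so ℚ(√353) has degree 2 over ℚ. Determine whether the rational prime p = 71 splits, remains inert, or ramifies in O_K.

71 remains inert

353 mod 4 = 1, hence disc K = 353 and O_K = ℤ[(1+√353)/2].
disc(K) = 353 is not divisible by 71; 71 is unramified.
Legendre symbol by Euler's criterion: (353/71) ≡ 353^35 ≡ 70 (mod 71), i.e. (353/71) = -1.
d is a non-residue mod p, hence 71 remains inert in O_K.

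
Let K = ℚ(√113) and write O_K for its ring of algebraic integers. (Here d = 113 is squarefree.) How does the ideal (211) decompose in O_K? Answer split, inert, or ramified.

Since 113 ≡ 1 mod 4, the ring of integers is ℤ[(1+√113)/2] with discriminant 113.
disc(K) = 113 is not divisible by 211; 211 is unramified.
Euler's criterion: 113^105 mod 211 = 1. Thus (113|211) = 1.
Legendre symbol 1 ⇒ 211 is split.

split — (211) = 𝔭₁𝔭₂ with 𝔭₁ ≠ 𝔭₂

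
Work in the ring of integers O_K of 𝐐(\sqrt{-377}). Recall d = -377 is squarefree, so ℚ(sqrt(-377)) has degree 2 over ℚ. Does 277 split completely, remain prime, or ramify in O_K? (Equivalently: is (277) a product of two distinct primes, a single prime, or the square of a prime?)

d = -377 ≡ 3 (mod 4), so O_K = ℤ[√-377] and disc(K) = 4d = -1508.
disc(K) = -1508 is not divisible by 277; 277 is unramified.
Legendre symbol by Euler's criterion: (-377/277) ≡ (-377)^138 ≡ 1 (mod 277), i.e. (-377/277) = 1.
(-377/277) = 1, so 277 splits.

split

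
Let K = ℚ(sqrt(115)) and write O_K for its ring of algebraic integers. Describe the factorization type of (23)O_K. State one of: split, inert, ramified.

ramified

115 mod 4 = 3, hence disc K = 4·115 = 460 and O_K = ℤ[√115].
23 divides disc(K) = 460, so 23 ramifies.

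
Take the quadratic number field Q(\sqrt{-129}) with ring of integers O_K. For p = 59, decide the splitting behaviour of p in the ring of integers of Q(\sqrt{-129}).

d = -129 ≡ 3 (mod 4), so O_K = ℤ[√-129] and disc(K) = 4d = -516.
disc(K) = -516 is not divisible by 59; 59 is unramified.
Euler's criterion: (-129)^29 mod 59 = 1. Thus (-129|59) = 1.
d is a quadratic residue mod p, hence 59 splits in O_K.

p splits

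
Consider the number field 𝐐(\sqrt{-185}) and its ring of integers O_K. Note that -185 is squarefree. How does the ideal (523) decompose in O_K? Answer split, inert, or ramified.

523 remains inert

Since -185 ≢ 1 mod 4, the ring of integers is ℤ[√-185] with discriminant 4·(-185) = -740.
Since gcd(523, -740) = 1 the prime 523 does not ramify.
(-185/523) = 338^261 mod 523 = 522, giving Legendre symbol -1.
d is a non-residue mod p, hence 523 remains inert in O_K.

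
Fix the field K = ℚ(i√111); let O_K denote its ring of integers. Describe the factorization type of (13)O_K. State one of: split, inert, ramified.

13 remains inert

Since -111 ≡ 1 mod 4, the ring of integers is ℤ[(1+√-111)/2] with discriminant -111.
13 ∤ -111, so 13 is unramified.
(-111/13) = 6^6 mod 13 = 12, giving Legendre symbol -1.
d is a non-residue mod p, hence 13 remains inert in O_K.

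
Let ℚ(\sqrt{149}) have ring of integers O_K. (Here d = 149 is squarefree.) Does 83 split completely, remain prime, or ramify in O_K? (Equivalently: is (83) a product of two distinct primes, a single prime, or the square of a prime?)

remains prime (inert)

Since 149 ≡ 1 mod 4, the ring of integers is ℤ[(1+√149)/2] with discriminant 149.
83 ∤ 149, so 83 is unramified.
Euler's criterion: 149^41 mod 83 = 82. Thus (149|83) = -1.
d is a non-residue mod p, hence 83 remains inert in O_K.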